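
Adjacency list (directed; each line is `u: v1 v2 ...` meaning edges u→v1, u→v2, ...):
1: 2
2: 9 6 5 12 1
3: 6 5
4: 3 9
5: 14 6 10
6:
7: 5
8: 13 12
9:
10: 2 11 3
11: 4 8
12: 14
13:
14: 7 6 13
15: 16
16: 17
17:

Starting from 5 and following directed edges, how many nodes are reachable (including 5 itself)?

14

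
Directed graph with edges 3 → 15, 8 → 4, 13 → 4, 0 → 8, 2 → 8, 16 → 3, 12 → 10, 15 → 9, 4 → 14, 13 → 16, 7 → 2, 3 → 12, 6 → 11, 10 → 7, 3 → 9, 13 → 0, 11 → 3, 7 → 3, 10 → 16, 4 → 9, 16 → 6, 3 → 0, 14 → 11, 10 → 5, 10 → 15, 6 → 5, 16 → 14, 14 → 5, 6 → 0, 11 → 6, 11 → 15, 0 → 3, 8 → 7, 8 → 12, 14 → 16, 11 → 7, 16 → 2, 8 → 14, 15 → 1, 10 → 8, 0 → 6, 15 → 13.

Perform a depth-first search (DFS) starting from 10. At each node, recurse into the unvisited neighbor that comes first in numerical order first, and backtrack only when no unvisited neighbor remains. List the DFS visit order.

Visit 10
10 → 5
10 → 7
7 → 2
2 → 8
8 → 4
4 → 9
4 → 14
14 → 11
11 → 3
3 → 0
0 → 6
3 → 12
3 → 15
15 → 1
15 → 13
13 → 16

10 5 7 2 8 4 9 14 11 3 0 6 12 15 1 13 16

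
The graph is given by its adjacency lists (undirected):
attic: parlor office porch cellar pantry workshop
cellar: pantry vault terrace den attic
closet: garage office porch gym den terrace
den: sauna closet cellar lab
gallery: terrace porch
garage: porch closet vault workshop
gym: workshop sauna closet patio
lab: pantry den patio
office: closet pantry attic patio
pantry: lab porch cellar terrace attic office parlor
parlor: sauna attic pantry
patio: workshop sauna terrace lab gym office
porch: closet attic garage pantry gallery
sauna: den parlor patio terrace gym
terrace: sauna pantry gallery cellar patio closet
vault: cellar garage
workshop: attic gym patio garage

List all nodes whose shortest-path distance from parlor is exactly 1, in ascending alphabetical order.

attic, pantry, sauna

Level 0: parlor
Level 1: attic, pantry, sauna
Level 2: cellar, den, gym, lab, office, patio, porch, terrace, workshop
Level 3: closet, gallery, garage, vault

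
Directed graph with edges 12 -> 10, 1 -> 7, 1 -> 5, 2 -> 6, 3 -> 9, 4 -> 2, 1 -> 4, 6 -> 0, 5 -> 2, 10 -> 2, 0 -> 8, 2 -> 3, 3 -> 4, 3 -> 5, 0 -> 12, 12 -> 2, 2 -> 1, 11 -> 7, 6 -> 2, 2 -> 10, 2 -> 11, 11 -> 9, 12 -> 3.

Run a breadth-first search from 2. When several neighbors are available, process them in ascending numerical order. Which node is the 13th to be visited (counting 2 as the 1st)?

12

Visit 2; enqueue 1, 3, 6, 10, 11 → queue [1, 3, 6, 10, 11]
Visit 1; enqueue 4, 5, 7 → queue [3, 6, 10, 11, 4, 5, 7]
Visit 3; enqueue 9 → queue [6, 10, 11, 4, 5, 7, 9]
Visit 6; enqueue 0 → queue [10, 11, 4, 5, 7, 9, 0]
Visit 10 → queue [11, 4, 5, 7, 9, 0]
Visit 11 → queue [4, 5, 7, 9, 0]
Visit 4 → queue [5, 7, 9, 0]
Visit 5 → queue [7, 9, 0]
Visit 7 → queue [9, 0]
Visit 9 → queue [0]
Visit 0; enqueue 8, 12 → queue [8, 12]
Visit 8 → queue [12]
Visit 12 → queue []

Visit order: 2, 1, 3, 6, 10, 11, 4, 5, 7, 9, 0, 8, 12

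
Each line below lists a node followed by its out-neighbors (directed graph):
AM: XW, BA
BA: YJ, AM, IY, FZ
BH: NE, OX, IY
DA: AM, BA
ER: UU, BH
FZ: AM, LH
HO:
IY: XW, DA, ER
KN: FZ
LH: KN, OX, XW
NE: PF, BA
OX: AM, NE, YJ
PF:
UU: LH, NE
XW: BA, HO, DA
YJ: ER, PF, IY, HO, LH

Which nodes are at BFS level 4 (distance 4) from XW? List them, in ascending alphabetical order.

BH, KN, OX, UU

Level 0: XW
Level 1: BA, DA, HO
Level 2: AM, FZ, IY, YJ
Level 3: ER, LH, PF
Level 4: BH, KN, OX, UU
Level 5: NE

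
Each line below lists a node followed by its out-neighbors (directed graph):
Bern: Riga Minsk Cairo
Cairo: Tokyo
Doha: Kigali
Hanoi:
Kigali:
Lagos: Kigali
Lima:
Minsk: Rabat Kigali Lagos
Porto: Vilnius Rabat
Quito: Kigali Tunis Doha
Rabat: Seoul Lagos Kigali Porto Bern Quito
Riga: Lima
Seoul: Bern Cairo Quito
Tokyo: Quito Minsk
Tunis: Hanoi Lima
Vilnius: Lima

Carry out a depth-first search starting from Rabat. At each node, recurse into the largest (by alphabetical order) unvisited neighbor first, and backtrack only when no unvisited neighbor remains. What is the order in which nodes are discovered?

Rabat Seoul Quito Tunis Lima Hanoi Kigali Doha Cairo Tokyo Minsk Lagos Bern Riga Porto Vilnius

Visit Rabat
Rabat → Seoul
Seoul → Quito
Quito → Tunis
Tunis → Lima
Tunis → Hanoi
Quito → Kigali
Quito → Doha
Seoul → Cairo
Cairo → Tokyo
Tokyo → Minsk
Minsk → Lagos
Seoul → Bern
Bern → Riga
Rabat → Porto
Porto → Vilnius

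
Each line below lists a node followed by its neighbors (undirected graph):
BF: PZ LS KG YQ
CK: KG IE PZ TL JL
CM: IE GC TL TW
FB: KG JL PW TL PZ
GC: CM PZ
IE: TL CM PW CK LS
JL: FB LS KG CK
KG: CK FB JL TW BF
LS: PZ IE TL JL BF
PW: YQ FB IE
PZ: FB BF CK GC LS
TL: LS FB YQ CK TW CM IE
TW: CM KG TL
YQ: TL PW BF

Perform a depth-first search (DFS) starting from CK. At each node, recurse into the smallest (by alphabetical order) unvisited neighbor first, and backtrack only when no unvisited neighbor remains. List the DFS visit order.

CK IE CM GC PZ BF KG FB JL LS TL TW YQ PW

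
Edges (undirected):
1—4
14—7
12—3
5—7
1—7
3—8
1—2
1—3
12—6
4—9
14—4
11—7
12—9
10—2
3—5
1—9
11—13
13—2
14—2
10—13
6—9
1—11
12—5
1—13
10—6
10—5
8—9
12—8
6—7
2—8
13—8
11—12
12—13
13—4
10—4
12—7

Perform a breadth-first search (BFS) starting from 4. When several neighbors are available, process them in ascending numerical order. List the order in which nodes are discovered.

Visit 4; enqueue 1, 9, 10, 13, 14 → queue [1, 9, 10, 13, 14]
Visit 1; enqueue 2, 3, 7, 11 → queue [9, 10, 13, 14, 2, 3, 7, 11]
Visit 9; enqueue 6, 8, 12 → queue [10, 13, 14, 2, 3, 7, 11, 6, 8, 12]
Visit 10; enqueue 5 → queue [13, 14, 2, 3, 7, 11, 6, 8, 12, 5]
Visit 13 → queue [14, 2, 3, 7, 11, 6, 8, 12, 5]
Visit 14 → queue [2, 3, 7, 11, 6, 8, 12, 5]
Visit 2 → queue [3, 7, 11, 6, 8, 12, 5]
Visit 3 → queue [7, 11, 6, 8, 12, 5]
Visit 7 → queue [11, 6, 8, 12, 5]
Visit 11 → queue [6, 8, 12, 5]
Visit 6 → queue [8, 12, 5]
Visit 8 → queue [12, 5]
Visit 12 → queue [5]
Visit 5 → queue []

4, 1, 9, 10, 13, 14, 2, 3, 7, 11, 6, 8, 12, 5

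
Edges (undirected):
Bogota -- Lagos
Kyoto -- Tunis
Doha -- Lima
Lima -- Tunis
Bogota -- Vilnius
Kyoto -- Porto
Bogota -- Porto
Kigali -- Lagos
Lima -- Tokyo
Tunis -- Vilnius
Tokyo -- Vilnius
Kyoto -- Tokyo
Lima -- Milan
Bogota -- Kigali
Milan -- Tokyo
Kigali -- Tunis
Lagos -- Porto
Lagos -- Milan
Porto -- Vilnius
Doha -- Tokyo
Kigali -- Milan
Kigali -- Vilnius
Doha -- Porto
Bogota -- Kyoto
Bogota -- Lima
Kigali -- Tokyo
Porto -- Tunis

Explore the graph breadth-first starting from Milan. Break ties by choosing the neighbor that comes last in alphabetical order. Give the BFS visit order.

Visit Milan; enqueue Tokyo, Lima, Lagos, Kigali → queue [Tokyo, Lima, Lagos, Kigali]
Visit Tokyo; enqueue Vilnius, Kyoto, Doha → queue [Lima, Lagos, Kigali, Vilnius, Kyoto, Doha]
Visit Lima; enqueue Tunis, Bogota → queue [Lagos, Kigali, Vilnius, Kyoto, Doha, Tunis, Bogota]
Visit Lagos; enqueue Porto → queue [Kigali, Vilnius, Kyoto, Doha, Tunis, Bogota, Porto]
Visit Kigali → queue [Vilnius, Kyoto, Doha, Tunis, Bogota, Porto]
Visit Vilnius → queue [Kyoto, Doha, Tunis, Bogota, Porto]
Visit Kyoto → queue [Doha, Tunis, Bogota, Porto]
Visit Doha → queue [Tunis, Bogota, Porto]
Visit Tunis → queue [Bogota, Porto]
Visit Bogota → queue [Porto]
Visit Porto → queue []

Milan, Tokyo, Lima, Lagos, Kigali, Vilnius, Kyoto, Doha, Tunis, Bogota, Porto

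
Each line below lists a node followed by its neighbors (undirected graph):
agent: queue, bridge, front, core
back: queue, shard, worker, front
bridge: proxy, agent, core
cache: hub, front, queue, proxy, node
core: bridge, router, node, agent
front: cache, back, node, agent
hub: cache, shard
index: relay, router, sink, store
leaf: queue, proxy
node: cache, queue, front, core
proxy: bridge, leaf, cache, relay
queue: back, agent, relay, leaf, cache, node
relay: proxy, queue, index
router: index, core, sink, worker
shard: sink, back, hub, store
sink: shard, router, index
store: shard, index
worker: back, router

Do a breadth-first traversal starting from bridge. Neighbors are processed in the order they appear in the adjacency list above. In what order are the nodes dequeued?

Visit bridge; enqueue proxy, agent, core → queue [proxy, agent, core]
Visit proxy; enqueue leaf, cache, relay → queue [agent, core, leaf, cache, relay]
Visit agent; enqueue queue, front → queue [core, leaf, cache, relay, queue, front]
Visit core; enqueue router, node → queue [leaf, cache, relay, queue, front, router, node]
Visit leaf → queue [cache, relay, queue, front, router, node]
Visit cache; enqueue hub → queue [relay, queue, front, router, node, hub]
Visit relay; enqueue index → queue [queue, front, router, node, hub, index]
Visit queue; enqueue back → queue [front, router, node, hub, index, back]
Visit front → queue [router, node, hub, index, back]
Visit router; enqueue sink, worker → queue [node, hub, index, back, sink, worker]
Visit node → queue [hub, index, back, sink, worker]
Visit hub; enqueue shard → queue [index, back, sink, worker, shard]
Visit index; enqueue store → queue [back, sink, worker, shard, store]
Visit back → queue [sink, worker, shard, store]
Visit sink → queue [worker, shard, store]
Visit worker → queue [shard, store]
Visit shard → queue [store]
Visit store → queue []

bridge, proxy, agent, core, leaf, cache, relay, queue, front, router, node, hub, index, back, sink, worker, shard, store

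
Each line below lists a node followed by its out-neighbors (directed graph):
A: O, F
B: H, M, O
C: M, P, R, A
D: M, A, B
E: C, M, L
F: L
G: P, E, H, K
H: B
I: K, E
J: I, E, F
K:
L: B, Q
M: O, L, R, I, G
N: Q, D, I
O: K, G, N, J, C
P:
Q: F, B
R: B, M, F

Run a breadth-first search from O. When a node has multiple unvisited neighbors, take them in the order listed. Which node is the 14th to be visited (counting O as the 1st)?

M

Visit O; enqueue K, G, N, J, C → queue [K, G, N, J, C]
Visit K → queue [G, N, J, C]
Visit G; enqueue P, E, H → queue [N, J, C, P, E, H]
Visit N; enqueue Q, D, I → queue [J, C, P, E, H, Q, D, I]
Visit J; enqueue F → queue [C, P, E, H, Q, D, I, F]
Visit C; enqueue M, R, A → queue [P, E, H, Q, D, I, F, M, R, A]
Visit P → queue [E, H, Q, D, I, F, M, R, A]
Visit E; enqueue L → queue [H, Q, D, I, F, M, R, A, L]
Visit H; enqueue B → queue [Q, D, I, F, M, R, A, L, B]
Visit Q → queue [D, I, F, M, R, A, L, B]
Visit D → queue [I, F, M, R, A, L, B]
Visit I → queue [F, M, R, A, L, B]
Visit F → queue [M, R, A, L, B]
Visit M → queue [R, A, L, B]
Visit R → queue [A, L, B]
Visit A → queue [L, B]
Visit L → queue [B]
Visit B → queue []

Visit order: O, K, G, N, J, C, P, E, H, Q, D, I, F, M, R, A, L, B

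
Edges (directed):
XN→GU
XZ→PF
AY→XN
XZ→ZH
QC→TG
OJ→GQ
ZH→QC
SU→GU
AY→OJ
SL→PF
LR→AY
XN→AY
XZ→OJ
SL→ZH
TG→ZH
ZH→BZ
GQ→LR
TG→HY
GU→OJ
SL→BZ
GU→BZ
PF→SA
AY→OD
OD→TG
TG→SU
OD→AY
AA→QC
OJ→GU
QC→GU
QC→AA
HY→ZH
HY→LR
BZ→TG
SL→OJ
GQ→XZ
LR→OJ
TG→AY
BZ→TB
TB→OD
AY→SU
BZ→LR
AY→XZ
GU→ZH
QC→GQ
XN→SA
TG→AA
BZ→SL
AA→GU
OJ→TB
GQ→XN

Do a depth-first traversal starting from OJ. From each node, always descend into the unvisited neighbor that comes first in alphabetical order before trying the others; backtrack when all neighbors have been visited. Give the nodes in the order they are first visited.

OJ, GQ, LR, AY, OD, TG, AA, GU, BZ, SL, PF, SA, ZH, QC, TB, HY, SU, XN, XZ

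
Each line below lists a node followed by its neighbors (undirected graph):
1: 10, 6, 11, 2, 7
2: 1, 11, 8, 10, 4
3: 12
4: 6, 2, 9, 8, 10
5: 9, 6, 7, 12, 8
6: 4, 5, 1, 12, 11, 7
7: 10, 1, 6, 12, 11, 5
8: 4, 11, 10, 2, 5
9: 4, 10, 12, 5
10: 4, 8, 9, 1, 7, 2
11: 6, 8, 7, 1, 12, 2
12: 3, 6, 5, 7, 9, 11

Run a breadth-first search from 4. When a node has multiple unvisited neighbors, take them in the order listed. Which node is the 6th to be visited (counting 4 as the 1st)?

Visit 4; enqueue 6, 2, 9, 8, 10 → queue [6, 2, 9, 8, 10]
Visit 6; enqueue 5, 1, 12, 11, 7 → queue [2, 9, 8, 10, 5, 1, 12, 11, 7]
Visit 2 → queue [9, 8, 10, 5, 1, 12, 11, 7]
Visit 9 → queue [8, 10, 5, 1, 12, 11, 7]
Visit 8 → queue [10, 5, 1, 12, 11, 7]
Visit 10 → queue [5, 1, 12, 11, 7]
Visit 5 → queue [1, 12, 11, 7]
Visit 1 → queue [12, 11, 7]
Visit 12; enqueue 3 → queue [11, 7, 3]
Visit 11 → queue [7, 3]
Visit 7 → queue [3]
Visit 3 → queue []

Visit order: 4, 6, 2, 9, 8, 10, 5, 1, 12, 11, 7, 3

10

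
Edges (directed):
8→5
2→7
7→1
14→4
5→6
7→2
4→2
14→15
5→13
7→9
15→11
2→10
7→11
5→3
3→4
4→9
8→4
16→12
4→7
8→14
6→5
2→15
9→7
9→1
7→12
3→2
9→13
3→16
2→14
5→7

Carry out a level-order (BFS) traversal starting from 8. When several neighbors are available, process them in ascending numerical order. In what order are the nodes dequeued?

Visit 8; enqueue 4, 5, 14 → queue [4, 5, 14]
Visit 4; enqueue 2, 7, 9 → queue [5, 14, 2, 7, 9]
Visit 5; enqueue 3, 6, 13 → queue [14, 2, 7, 9, 3, 6, 13]
Visit 14; enqueue 15 → queue [2, 7, 9, 3, 6, 13, 15]
Visit 2; enqueue 10 → queue [7, 9, 3, 6, 13, 15, 10]
Visit 7; enqueue 1, 11, 12 → queue [9, 3, 6, 13, 15, 10, 1, 11, 12]
Visit 9 → queue [3, 6, 13, 15, 10, 1, 11, 12]
Visit 3; enqueue 16 → queue [6, 13, 15, 10, 1, 11, 12, 16]
Visit 6 → queue [13, 15, 10, 1, 11, 12, 16]
Visit 13 → queue [15, 10, 1, 11, 12, 16]
Visit 15 → queue [10, 1, 11, 12, 16]
Visit 10 → queue [1, 11, 12, 16]
Visit 1 → queue [11, 12, 16]
Visit 11 → queue [12, 16]
Visit 12 → queue [16]
Visit 16 → queue []

8 4 5 14 2 7 9 3 6 13 15 10 1 11 12 16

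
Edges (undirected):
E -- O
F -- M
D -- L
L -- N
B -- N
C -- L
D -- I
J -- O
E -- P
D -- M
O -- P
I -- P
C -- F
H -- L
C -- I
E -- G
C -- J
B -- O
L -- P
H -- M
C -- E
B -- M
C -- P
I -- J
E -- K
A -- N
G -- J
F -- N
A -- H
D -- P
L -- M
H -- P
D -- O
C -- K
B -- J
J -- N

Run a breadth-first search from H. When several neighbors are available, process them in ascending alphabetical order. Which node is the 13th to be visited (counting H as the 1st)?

O

Visit H; enqueue A, L, M, P → queue [A, L, M, P]
Visit A; enqueue N → queue [L, M, P, N]
Visit L; enqueue C, D → queue [M, P, N, C, D]
Visit M; enqueue B, F → queue [P, N, C, D, B, F]
Visit P; enqueue E, I, O → queue [N, C, D, B, F, E, I, O]
Visit N; enqueue J → queue [C, D, B, F, E, I, O, J]
Visit C; enqueue K → queue [D, B, F, E, I, O, J, K]
Visit D → queue [B, F, E, I, O, J, K]
Visit B → queue [F, E, I, O, J, K]
Visit F → queue [E, I, O, J, K]
Visit E; enqueue G → queue [I, O, J, K, G]
Visit I → queue [O, J, K, G]
Visit O → queue [J, K, G]
Visit J → queue [K, G]
Visit K → queue [G]
Visit G → queue []

Visit order: H, A, L, M, P, N, C, D, B, F, E, I, O, J, K, G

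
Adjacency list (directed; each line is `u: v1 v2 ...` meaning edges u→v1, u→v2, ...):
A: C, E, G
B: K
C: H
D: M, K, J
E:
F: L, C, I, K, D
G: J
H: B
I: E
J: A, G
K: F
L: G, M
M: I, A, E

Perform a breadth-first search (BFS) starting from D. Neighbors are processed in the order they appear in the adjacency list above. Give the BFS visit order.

D -> M -> K -> J -> I -> A -> E -> F -> G -> C -> L -> H -> B

Visit D; enqueue M, K, J → queue [M, K, J]
Visit M; enqueue I, A, E → queue [K, J, I, A, E]
Visit K; enqueue F → queue [J, I, A, E, F]
Visit J; enqueue G → queue [I, A, E, F, G]
Visit I → queue [A, E, F, G]
Visit A; enqueue C → queue [E, F, G, C]
Visit E → queue [F, G, C]
Visit F; enqueue L → queue [G, C, L]
Visit G → queue [C, L]
Visit C; enqueue H → queue [L, H]
Visit L → queue [H]
Visit H; enqueue B → queue [B]
Visit B → queue []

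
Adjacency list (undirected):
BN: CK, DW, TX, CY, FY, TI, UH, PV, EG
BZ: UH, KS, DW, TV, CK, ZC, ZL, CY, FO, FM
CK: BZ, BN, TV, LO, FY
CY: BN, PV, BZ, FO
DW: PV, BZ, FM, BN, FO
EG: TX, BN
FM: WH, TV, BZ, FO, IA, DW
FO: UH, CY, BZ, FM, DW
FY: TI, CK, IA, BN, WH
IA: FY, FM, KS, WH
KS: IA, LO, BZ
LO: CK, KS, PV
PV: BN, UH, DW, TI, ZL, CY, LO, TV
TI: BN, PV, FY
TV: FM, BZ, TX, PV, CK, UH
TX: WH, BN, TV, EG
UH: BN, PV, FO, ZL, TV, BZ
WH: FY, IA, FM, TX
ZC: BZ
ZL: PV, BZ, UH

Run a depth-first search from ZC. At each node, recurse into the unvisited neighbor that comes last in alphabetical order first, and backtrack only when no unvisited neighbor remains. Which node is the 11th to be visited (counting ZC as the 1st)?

Visit ZC
ZC → BZ
BZ → ZL
ZL → UH
UH → TV
TV → TX
TX → WH
WH → IA
IA → KS
KS → LO
LO → PV
PV → TI
TI → FY
FY → CK
CK → BN
BN → EG
BN → DW
DW → FO
FO → FM
FO → CY

Visit order: ZC, BZ, ZL, UH, TV, TX, WH, IA, KS, LO, PV, TI, FY, CK, BN, EG, DW, FO, FM, CY

PV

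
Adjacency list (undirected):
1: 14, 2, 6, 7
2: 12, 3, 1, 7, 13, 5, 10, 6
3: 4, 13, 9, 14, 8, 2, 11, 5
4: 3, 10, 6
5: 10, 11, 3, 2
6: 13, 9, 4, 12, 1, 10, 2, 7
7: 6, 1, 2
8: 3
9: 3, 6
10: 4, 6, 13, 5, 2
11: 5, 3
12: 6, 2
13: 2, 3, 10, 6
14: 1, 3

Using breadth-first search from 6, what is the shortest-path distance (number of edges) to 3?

Level 0: 6
Level 1: 1, 2, 4, 7, 9, 10, 12, 13
Level 2: 3, 5, 14
Level 3: 8, 11
3 first appears at level 2.

2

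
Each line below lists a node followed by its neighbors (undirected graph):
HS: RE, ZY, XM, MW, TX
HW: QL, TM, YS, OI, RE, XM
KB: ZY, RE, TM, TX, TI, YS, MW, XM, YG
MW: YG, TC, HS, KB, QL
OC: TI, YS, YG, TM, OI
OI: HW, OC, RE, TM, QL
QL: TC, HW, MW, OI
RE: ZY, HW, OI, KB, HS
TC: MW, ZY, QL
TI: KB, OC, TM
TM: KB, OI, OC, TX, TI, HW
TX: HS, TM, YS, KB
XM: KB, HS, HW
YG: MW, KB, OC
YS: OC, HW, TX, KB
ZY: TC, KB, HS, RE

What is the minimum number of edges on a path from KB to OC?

2

Level 0: KB
Level 1: MW, RE, TI, TM, TX, XM, YG, YS, ZY
Level 2: HS, HW, OC, OI, QL, TC
OC first appears at level 2.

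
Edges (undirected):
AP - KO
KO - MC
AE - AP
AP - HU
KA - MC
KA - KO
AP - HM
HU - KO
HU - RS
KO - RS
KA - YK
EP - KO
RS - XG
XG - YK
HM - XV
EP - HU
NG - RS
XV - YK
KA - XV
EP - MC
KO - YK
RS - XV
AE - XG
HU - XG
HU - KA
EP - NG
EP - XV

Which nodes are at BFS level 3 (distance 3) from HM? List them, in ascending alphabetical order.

MC, NG, XG

Level 0: HM
Level 1: AP, XV
Level 2: AE, EP, HU, KA, KO, RS, YK
Level 3: MC, NG, XG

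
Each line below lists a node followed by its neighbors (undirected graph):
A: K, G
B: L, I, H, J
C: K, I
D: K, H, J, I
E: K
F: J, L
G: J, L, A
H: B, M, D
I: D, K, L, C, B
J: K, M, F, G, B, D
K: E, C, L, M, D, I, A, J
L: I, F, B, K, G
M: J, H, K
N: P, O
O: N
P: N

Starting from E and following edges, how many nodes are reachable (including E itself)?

BFS from E visits: E, K, A, C, D, I, J, L, M, G, H, B, F
Reachable nodes: 13 of 16 total.

13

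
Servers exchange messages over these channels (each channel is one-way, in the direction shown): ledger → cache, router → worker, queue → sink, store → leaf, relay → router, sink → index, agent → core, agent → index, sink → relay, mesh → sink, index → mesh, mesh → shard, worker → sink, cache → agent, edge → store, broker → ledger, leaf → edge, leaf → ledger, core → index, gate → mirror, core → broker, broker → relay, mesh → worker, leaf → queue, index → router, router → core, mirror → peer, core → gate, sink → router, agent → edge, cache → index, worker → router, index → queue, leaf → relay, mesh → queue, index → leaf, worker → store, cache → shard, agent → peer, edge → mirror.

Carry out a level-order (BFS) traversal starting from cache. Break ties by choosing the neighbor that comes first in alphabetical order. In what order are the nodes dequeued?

cache, agent, index, shard, core, edge, peer, leaf, mesh, queue, router, broker, gate, mirror, store, ledger, relay, sink, worker

Visit cache; enqueue agent, index, shard → queue [agent, index, shard]
Visit agent; enqueue core, edge, peer → queue [index, shard, core, edge, peer]
Visit index; enqueue leaf, mesh, queue, router → queue [shard, core, edge, peer, leaf, mesh, queue, router]
Visit shard → queue [core, edge, peer, leaf, mesh, queue, router]
Visit core; enqueue broker, gate → queue [edge, peer, leaf, mesh, queue, router, broker, gate]
Visit edge; enqueue mirror, store → queue [peer, leaf, mesh, queue, router, broker, gate, mirror, store]
Visit peer → queue [leaf, mesh, queue, router, broker, gate, mirror, store]
Visit leaf; enqueue ledger, relay → queue [mesh, queue, router, broker, gate, mirror, store, ledger, relay]
Visit mesh; enqueue sink, worker → queue [queue, router, broker, gate, mirror, store, ledger, relay, sink, worker]
Visit queue → queue [router, broker, gate, mirror, store, ledger, relay, sink, worker]
Visit router → queue [broker, gate, mirror, store, ledger, relay, sink, worker]
Visit broker → queue [gate, mirror, store, ledger, relay, sink, worker]
Visit gate → queue [mirror, store, ledger, relay, sink, worker]
Visit mirror → queue [store, ledger, relay, sink, worker]
Visit store → queue [ledger, relay, sink, worker]
Visit ledger → queue [relay, sink, worker]
Visit relay → queue [sink, worker]
Visit sink → queue [worker]
Visit worker → queue []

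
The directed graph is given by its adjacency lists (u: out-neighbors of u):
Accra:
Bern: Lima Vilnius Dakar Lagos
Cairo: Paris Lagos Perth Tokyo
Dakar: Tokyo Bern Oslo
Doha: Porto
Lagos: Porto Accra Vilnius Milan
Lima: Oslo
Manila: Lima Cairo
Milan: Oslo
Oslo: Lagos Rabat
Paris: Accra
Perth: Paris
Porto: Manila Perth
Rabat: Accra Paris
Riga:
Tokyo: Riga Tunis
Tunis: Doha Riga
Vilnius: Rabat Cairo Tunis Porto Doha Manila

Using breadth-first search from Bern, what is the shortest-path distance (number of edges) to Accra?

2

Level 0: Bern
Level 1: Dakar, Lagos, Lima, Vilnius
Level 2: Accra, Cairo, Doha, Manila, Milan, Oslo, Porto, Rabat, Tokyo, Tunis
Level 3: Paris, Perth, Riga
Accra first appears at level 2.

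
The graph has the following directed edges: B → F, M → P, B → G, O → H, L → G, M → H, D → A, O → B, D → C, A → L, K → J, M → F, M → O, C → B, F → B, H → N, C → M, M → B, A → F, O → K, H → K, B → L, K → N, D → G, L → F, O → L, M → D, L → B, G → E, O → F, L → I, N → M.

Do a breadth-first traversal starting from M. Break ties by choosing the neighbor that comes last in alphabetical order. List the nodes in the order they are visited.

M, P, O, H, F, D, B, L, K, N, G, C, A, I, J, E

Visit M; enqueue P, O, H, F, D, B → queue [P, O, H, F, D, B]
Visit P → queue [O, H, F, D, B]
Visit O; enqueue L, K → queue [H, F, D, B, L, K]
Visit H; enqueue N → queue [F, D, B, L, K, N]
Visit F → queue [D, B, L, K, N]
Visit D; enqueue G, C, A → queue [B, L, K, N, G, C, A]
Visit B → queue [L, K, N, G, C, A]
Visit L; enqueue I → queue [K, N, G, C, A, I]
Visit K; enqueue J → queue [N, G, C, A, I, J]
Visit N → queue [G, C, A, I, J]
Visit G; enqueue E → queue [C, A, I, J, E]
Visit C → queue [A, I, J, E]
Visit A → queue [I, J, E]
Visit I → queue [J, E]
Visit J → queue [E]
Visit E → queue []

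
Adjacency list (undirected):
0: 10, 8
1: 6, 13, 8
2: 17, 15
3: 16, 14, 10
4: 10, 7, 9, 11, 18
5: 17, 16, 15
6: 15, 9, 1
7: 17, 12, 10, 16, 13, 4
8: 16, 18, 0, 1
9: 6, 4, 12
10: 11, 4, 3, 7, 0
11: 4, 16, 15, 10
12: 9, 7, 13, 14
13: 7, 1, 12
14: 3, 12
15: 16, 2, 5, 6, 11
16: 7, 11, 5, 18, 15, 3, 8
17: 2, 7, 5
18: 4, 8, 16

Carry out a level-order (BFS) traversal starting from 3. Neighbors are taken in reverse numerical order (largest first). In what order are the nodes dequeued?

3 16 14 10 18 15 11 8 7 5 12 4 0 6 2 1 17 13 9

Visit 3; enqueue 16, 14, 10 → queue [16, 14, 10]
Visit 16; enqueue 18, 15, 11, 8, 7, 5 → queue [14, 10, 18, 15, 11, 8, 7, 5]
Visit 14; enqueue 12 → queue [10, 18, 15, 11, 8, 7, 5, 12]
Visit 10; enqueue 4, 0 → queue [18, 15, 11, 8, 7, 5, 12, 4, 0]
Visit 18 → queue [15, 11, 8, 7, 5, 12, 4, 0]
Visit 15; enqueue 6, 2 → queue [11, 8, 7, 5, 12, 4, 0, 6, 2]
Visit 11 → queue [8, 7, 5, 12, 4, 0, 6, 2]
Visit 8; enqueue 1 → queue [7, 5, 12, 4, 0, 6, 2, 1]
Visit 7; enqueue 17, 13 → queue [5, 12, 4, 0, 6, 2, 1, 17, 13]
Visit 5 → queue [12, 4, 0, 6, 2, 1, 17, 13]
Visit 12; enqueue 9 → queue [4, 0, 6, 2, 1, 17, 13, 9]
Visit 4 → queue [0, 6, 2, 1, 17, 13, 9]
Visit 0 → queue [6, 2, 1, 17, 13, 9]
Visit 6 → queue [2, 1, 17, 13, 9]
Visit 2 → queue [1, 17, 13, 9]
Visit 1 → queue [17, 13, 9]
Visit 17 → queue [13, 9]
Visit 13 → queue [9]
Visit 9 → queue []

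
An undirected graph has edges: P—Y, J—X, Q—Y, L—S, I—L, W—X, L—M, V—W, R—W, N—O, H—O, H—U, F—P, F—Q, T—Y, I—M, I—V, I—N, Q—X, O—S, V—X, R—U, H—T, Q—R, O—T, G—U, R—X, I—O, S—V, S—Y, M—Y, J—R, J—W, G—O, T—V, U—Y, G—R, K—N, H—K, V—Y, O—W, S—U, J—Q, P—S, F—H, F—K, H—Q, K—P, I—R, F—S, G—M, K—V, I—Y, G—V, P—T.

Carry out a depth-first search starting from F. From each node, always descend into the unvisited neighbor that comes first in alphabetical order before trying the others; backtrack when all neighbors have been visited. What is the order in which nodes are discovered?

F H K N I L M G O S P T V W J Q R U Y X

Visit F
F → H
H → K
K → N
N → I
I → L
L → M
M → G
G → O
O → S
S → P
P → T
T → V
V → W
W → J
J → Q
Q → R
R → U
U → Y
R → X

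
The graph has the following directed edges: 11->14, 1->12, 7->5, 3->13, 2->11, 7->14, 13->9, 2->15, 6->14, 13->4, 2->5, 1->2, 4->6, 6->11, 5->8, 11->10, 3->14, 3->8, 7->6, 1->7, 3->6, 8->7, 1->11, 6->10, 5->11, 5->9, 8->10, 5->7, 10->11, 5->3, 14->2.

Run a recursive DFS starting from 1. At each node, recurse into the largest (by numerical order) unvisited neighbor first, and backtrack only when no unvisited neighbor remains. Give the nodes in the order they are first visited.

1, 12, 11, 14, 2, 15, 5, 9, 8, 10, 7, 6, 3, 13, 4

Visit 1
1 → 12
1 → 11
11 → 14
14 → 2
2 → 15
2 → 5
5 → 9
5 → 8
8 → 10
8 → 7
7 → 6
5 → 3
3 → 13
13 → 4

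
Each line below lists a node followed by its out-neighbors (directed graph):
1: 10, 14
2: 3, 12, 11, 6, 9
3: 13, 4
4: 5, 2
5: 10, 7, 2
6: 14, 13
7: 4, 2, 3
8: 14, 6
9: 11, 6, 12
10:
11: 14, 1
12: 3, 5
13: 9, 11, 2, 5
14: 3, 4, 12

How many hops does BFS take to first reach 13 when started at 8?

Level 0: 8
Level 1: 6, 14
Level 2: 3, 4, 12, 13
Level 3: 2, 5, 9, 11
Level 4: 1, 7, 10
13 first appears at level 2.

2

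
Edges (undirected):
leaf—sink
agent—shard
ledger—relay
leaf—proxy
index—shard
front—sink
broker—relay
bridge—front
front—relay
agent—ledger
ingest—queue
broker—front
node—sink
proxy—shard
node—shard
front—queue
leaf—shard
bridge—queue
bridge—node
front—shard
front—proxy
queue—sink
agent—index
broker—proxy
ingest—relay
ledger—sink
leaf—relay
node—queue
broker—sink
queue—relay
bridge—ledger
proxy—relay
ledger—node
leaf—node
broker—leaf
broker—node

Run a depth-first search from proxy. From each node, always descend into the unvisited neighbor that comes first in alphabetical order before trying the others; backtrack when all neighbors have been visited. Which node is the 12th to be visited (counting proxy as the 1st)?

Visit proxy
proxy → broker
broker → front
front → bridge
bridge → ledger
ledger → agent
agent → index
index → shard
shard → leaf
leaf → node
node → queue
queue → ingest
ingest → relay
queue → sink

Visit order: proxy, broker, front, bridge, ledger, agent, index, shard, leaf, node, queue, ingest, relay, sink

ingest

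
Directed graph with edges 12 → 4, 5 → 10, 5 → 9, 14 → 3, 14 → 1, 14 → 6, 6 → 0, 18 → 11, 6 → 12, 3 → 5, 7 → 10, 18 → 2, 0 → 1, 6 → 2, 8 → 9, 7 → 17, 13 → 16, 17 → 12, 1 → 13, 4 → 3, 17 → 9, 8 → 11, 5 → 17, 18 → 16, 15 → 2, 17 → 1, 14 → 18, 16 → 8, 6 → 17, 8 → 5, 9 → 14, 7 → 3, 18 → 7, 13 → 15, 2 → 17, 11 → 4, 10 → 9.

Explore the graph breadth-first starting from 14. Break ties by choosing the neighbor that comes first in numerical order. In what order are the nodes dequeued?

14, 1, 3, 6, 18, 13, 5, 0, 2, 12, 17, 7, 11, 16, 15, 9, 10, 4, 8

Visit 14; enqueue 1, 3, 6, 18 → queue [1, 3, 6, 18]
Visit 1; enqueue 13 → queue [3, 6, 18, 13]
Visit 3; enqueue 5 → queue [6, 18, 13, 5]
Visit 6; enqueue 0, 2, 12, 17 → queue [18, 13, 5, 0, 2, 12, 17]
Visit 18; enqueue 7, 11, 16 → queue [13, 5, 0, 2, 12, 17, 7, 11, 16]
Visit 13; enqueue 15 → queue [5, 0, 2, 12, 17, 7, 11, 16, 15]
Visit 5; enqueue 9, 10 → queue [0, 2, 12, 17, 7, 11, 16, 15, 9, 10]
Visit 0 → queue [2, 12, 17, 7, 11, 16, 15, 9, 10]
Visit 2 → queue [12, 17, 7, 11, 16, 15, 9, 10]
Visit 12; enqueue 4 → queue [17, 7, 11, 16, 15, 9, 10, 4]
Visit 17 → queue [7, 11, 16, 15, 9, 10, 4]
Visit 7 → queue [11, 16, 15, 9, 10, 4]
Visit 11 → queue [16, 15, 9, 10, 4]
Visit 16; enqueue 8 → queue [15, 9, 10, 4, 8]
Visit 15 → queue [9, 10, 4, 8]
Visit 9 → queue [10, 4, 8]
Visit 10 → queue [4, 8]
Visit 4 → queue [8]
Visit 8 → queue []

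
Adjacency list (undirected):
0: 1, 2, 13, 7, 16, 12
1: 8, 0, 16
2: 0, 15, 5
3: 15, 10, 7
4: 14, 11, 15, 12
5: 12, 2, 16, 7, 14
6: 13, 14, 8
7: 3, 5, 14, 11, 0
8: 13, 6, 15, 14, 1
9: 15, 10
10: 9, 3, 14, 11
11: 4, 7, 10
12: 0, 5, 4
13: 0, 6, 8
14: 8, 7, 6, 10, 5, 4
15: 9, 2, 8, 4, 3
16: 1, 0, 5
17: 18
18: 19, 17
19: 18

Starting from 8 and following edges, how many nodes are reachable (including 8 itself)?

17

BFS from 8 visits: 8, 13, 6, 15, 14, 1, 0, 9, 2, 4, 3, 7, 10, 5, 16, 12, 11
Reachable nodes: 17 of 20 total.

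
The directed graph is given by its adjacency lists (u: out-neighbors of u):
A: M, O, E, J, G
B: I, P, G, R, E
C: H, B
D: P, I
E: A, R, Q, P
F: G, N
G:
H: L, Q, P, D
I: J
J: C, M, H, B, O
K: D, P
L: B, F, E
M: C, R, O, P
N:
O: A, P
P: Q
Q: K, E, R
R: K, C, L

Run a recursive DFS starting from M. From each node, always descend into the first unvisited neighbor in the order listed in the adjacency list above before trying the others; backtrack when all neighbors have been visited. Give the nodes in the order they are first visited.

M, C, H, L, B, I, J, O, A, E, R, K, D, P, Q, G, F, N

Visit M
M → C
C → H
H → L
L → B
B → I
I → J
J → O
O → A
A → E
E → R
R → K
K → D
D → P
P → Q
A → G
L → F
F → N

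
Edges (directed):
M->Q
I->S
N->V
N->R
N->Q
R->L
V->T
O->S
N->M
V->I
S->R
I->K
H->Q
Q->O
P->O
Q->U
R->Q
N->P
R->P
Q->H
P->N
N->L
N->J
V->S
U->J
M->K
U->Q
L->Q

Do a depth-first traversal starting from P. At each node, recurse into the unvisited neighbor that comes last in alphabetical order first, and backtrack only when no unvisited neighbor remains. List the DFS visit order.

P, O, S, R, Q, U, J, H, L, N, V, T, I, K, M

Visit P
P → O
O → S
S → R
R → Q
Q → U
U → J
Q → H
R → L
P → N
N → V
V → T
V → I
I → K
N → M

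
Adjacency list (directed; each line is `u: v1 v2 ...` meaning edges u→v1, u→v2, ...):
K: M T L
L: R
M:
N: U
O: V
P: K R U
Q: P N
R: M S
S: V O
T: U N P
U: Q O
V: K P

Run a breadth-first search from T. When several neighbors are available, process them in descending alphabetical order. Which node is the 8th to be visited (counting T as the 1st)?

Visit T; enqueue U, P, N → queue [U, P, N]
Visit U; enqueue Q, O → queue [P, N, Q, O]
Visit P; enqueue R, K → queue [N, Q, O, R, K]
Visit N → queue [Q, O, R, K]
Visit Q → queue [O, R, K]
Visit O; enqueue V → queue [R, K, V]
Visit R; enqueue S, M → queue [K, V, S, M]
Visit K; enqueue L → queue [V, S, M, L]
Visit V → queue [S, M, L]
Visit S → queue [M, L]
Visit M → queue [L]
Visit L → queue []

Visit order: T, U, P, N, Q, O, R, K, V, S, M, L

K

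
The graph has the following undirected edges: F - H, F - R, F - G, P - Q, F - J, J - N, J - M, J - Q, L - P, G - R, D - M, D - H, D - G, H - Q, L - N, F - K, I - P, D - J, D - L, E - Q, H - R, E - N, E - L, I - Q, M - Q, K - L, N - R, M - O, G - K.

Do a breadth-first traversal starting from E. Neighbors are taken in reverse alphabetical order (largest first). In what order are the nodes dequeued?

Visit E; enqueue Q, N, L → queue [Q, N, L]
Visit Q; enqueue P, M, J, I, H → queue [N, L, P, M, J, I, H]
Visit N; enqueue R → queue [L, P, M, J, I, H, R]
Visit L; enqueue K, D → queue [P, M, J, I, H, R, K, D]
Visit P → queue [M, J, I, H, R, K, D]
Visit M; enqueue O → queue [J, I, H, R, K, D, O]
Visit J; enqueue F → queue [I, H, R, K, D, O, F]
Visit I → queue [H, R, K, D, O, F]
Visit H → queue [R, K, D, O, F]
Visit R; enqueue G → queue [K, D, O, F, G]
Visit K → queue [D, O, F, G]
Visit D → queue [O, F, G]
Visit O → queue [F, G]
Visit F → queue [G]
Visit G → queue []

E Q N L P M J I H R K D O F G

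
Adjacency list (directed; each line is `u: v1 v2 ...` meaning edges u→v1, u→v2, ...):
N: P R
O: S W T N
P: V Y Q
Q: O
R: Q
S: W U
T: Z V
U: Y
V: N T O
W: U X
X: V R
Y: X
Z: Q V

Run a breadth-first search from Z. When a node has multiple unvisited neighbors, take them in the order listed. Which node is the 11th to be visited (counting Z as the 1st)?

Visit Z; enqueue Q, V → queue [Q, V]
Visit Q; enqueue O → queue [V, O]
Visit V; enqueue N, T → queue [O, N, T]
Visit O; enqueue S, W → queue [N, T, S, W]
Visit N; enqueue P, R → queue [T, S, W, P, R]
Visit T → queue [S, W, P, R]
Visit S; enqueue U → queue [W, P, R, U]
Visit W; enqueue X → queue [P, R, U, X]
Visit P; enqueue Y → queue [R, U, X, Y]
Visit R → queue [U, X, Y]
Visit U → queue [X, Y]
Visit X → queue [Y]
Visit Y → queue []

Visit order: Z, Q, V, O, N, T, S, W, P, R, U, X, Y

U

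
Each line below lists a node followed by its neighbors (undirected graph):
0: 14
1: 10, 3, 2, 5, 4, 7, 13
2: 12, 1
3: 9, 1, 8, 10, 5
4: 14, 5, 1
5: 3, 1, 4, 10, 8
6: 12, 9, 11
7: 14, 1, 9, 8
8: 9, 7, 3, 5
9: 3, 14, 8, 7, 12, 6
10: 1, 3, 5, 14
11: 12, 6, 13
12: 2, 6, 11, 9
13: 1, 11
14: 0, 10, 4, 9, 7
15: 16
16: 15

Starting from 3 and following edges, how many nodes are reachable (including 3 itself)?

15

BFS from 3 visits: 3, 10, 9, 8, 5, 1, 14, 12, 7, 6, 4, 13, 2, 0, 11
Reachable nodes: 15 of 17 total.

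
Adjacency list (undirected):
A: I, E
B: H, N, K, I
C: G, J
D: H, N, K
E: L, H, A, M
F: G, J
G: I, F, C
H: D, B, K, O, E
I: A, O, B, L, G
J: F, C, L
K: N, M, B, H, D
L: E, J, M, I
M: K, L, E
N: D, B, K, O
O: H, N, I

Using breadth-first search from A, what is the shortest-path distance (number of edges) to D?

Level 0: A
Level 1: E, I
Level 2: B, G, H, L, M, O
Level 3: C, D, F, J, K, N
D first appears at level 3.

3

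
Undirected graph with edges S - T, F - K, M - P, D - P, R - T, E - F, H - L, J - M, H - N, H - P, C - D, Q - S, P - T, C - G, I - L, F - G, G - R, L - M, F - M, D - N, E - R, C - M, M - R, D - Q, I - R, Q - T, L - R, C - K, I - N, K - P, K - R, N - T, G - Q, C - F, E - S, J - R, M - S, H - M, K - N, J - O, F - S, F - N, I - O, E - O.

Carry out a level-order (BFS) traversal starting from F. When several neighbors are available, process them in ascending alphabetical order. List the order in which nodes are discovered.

F -> C -> E -> G -> K -> M -> N -> S -> D -> O -> R -> Q -> P -> H -> J -> L -> I -> T

Visit F; enqueue C, E, G, K, M, N, S → queue [C, E, G, K, M, N, S]
Visit C; enqueue D → queue [E, G, K, M, N, S, D]
Visit E; enqueue O, R → queue [G, K, M, N, S, D, O, R]
Visit G; enqueue Q → queue [K, M, N, S, D, O, R, Q]
Visit K; enqueue P → queue [M, N, S, D, O, R, Q, P]
Visit M; enqueue H, J, L → queue [N, S, D, O, R, Q, P, H, J, L]
Visit N; enqueue I, T → queue [S, D, O, R, Q, P, H, J, L, I, T]
Visit S → queue [D, O, R, Q, P, H, J, L, I, T]
Visit D → queue [O, R, Q, P, H, J, L, I, T]
Visit O → queue [R, Q, P, H, J, L, I, T]
Visit R → queue [Q, P, H, J, L, I, T]
Visit Q → queue [P, H, J, L, I, T]
Visit P → queue [H, J, L, I, T]
Visit H → queue [J, L, I, T]
Visit J → queue [L, I, T]
Visit L → queue [I, T]
Visit I → queue [T]
Visit T → queue []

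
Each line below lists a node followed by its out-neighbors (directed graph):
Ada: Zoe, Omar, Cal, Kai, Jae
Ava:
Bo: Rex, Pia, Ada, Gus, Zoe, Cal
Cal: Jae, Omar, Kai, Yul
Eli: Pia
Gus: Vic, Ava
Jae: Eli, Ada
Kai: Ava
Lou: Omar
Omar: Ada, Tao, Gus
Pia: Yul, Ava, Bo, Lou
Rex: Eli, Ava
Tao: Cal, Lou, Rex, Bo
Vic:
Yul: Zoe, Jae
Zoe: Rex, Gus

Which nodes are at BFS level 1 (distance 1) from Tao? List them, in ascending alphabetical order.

Bo, Cal, Lou, Rex

Level 0: Tao
Level 1: Bo, Cal, Lou, Rex
Level 2: Ada, Ava, Eli, Gus, Jae, Kai, Omar, Pia, Yul, Zoe
Level 3: Vic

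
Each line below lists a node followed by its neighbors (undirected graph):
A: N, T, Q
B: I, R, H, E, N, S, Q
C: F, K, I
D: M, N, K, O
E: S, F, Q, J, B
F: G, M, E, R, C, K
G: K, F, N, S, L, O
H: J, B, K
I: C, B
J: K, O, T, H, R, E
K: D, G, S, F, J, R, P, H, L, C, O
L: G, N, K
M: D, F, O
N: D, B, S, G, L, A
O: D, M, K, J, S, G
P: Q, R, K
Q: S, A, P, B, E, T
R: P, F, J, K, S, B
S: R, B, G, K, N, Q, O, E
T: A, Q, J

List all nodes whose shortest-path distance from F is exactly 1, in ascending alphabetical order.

Level 0: F
Level 1: C, E, G, K, M, R
Level 2: B, D, H, I, J, L, N, O, P, Q, S
Level 3: A, T

C, E, G, K, M, R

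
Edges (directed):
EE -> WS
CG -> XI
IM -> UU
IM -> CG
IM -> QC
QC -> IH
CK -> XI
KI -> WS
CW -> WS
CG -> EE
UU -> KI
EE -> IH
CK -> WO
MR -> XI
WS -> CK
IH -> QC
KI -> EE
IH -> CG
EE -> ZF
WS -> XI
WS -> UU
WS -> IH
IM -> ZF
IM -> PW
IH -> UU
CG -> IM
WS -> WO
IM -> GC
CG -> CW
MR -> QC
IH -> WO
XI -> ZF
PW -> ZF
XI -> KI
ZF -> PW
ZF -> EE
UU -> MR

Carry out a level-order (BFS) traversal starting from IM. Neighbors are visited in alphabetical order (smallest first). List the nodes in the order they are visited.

IM -> CG -> GC -> PW -> QC -> UU -> ZF -> CW -> EE -> XI -> IH -> KI -> MR -> WS -> WO -> CK

Visit IM; enqueue CG, GC, PW, QC, UU, ZF → queue [CG, GC, PW, QC, UU, ZF]
Visit CG; enqueue CW, EE, XI → queue [GC, PW, QC, UU, ZF, CW, EE, XI]
Visit GC → queue [PW, QC, UU, ZF, CW, EE, XI]
Visit PW → queue [QC, UU, ZF, CW, EE, XI]
Visit QC; enqueue IH → queue [UU, ZF, CW, EE, XI, IH]
Visit UU; enqueue KI, MR → queue [ZF, CW, EE, XI, IH, KI, MR]
Visit ZF → queue [CW, EE, XI, IH, KI, MR]
Visit CW; enqueue WS → queue [EE, XI, IH, KI, MR, WS]
Visit EE → queue [XI, IH, KI, MR, WS]
Visit XI → queue [IH, KI, MR, WS]
Visit IH; enqueue WO → queue [KI, MR, WS, WO]
Visit KI → queue [MR, WS, WO]
Visit MR → queue [WS, WO]
Visit WS; enqueue CK → queue [WO, CK]
Visit WO → queue [CK]
Visit CK → queue []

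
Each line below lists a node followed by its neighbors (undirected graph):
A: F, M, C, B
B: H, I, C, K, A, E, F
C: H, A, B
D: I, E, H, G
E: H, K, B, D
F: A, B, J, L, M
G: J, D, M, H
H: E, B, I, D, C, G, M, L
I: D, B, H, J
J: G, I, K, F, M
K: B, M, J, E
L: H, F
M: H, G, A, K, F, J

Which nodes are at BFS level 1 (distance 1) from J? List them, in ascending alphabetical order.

Level 0: J
Level 1: F, G, I, K, M
Level 2: A, B, D, E, H, L
Level 3: C

F, G, I, K, M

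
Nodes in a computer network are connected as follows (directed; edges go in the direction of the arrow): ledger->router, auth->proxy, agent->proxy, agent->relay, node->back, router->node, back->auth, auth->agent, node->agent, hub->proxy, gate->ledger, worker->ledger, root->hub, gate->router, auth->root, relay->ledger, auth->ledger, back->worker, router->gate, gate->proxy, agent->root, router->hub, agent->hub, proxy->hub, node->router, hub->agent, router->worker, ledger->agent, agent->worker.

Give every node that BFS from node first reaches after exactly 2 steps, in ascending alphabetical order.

auth, gate, hub, proxy, relay, root, worker

Level 0: node
Level 1: agent, back, router
Level 2: auth, gate, hub, proxy, relay, root, worker
Level 3: ledger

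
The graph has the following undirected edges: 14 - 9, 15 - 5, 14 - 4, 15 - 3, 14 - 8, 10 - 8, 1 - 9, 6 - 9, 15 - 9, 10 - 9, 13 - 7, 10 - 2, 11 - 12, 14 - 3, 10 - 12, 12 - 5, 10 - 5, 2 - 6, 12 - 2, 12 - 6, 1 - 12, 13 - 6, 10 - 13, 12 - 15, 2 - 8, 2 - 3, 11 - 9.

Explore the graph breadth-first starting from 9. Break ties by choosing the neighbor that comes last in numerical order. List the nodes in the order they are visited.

9 → 15 → 14 → 11 → 10 → 6 → 1 → 12 → 5 → 3 → 8 → 4 → 13 → 2 → 7

Visit 9; enqueue 15, 14, 11, 10, 6, 1 → queue [15, 14, 11, 10, 6, 1]
Visit 15; enqueue 12, 5, 3 → queue [14, 11, 10, 6, 1, 12, 5, 3]
Visit 14; enqueue 8, 4 → queue [11, 10, 6, 1, 12, 5, 3, 8, 4]
Visit 11 → queue [10, 6, 1, 12, 5, 3, 8, 4]
Visit 10; enqueue 13, 2 → queue [6, 1, 12, 5, 3, 8, 4, 13, 2]
Visit 6 → queue [1, 12, 5, 3, 8, 4, 13, 2]
Visit 1 → queue [12, 5, 3, 8, 4, 13, 2]
Visit 12 → queue [5, 3, 8, 4, 13, 2]
Visit 5 → queue [3, 8, 4, 13, 2]
Visit 3 → queue [8, 4, 13, 2]
Visit 8 → queue [4, 13, 2]
Visit 4 → queue [13, 2]
Visit 13; enqueue 7 → queue [2, 7]
Visit 2 → queue [7]
Visit 7 → queue []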